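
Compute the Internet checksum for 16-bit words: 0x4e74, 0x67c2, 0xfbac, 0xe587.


Sum all words (with carry folding):
+ 0x4e74 = 0x4e74
+ 0x67c2 = 0xb636
+ 0xfbac = 0xb1e3
+ 0xe587 = 0x976b
One's complement: ~0x976b
Checksum = 0x6894


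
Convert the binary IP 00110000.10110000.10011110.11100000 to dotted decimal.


00110000 = 48
10110000 = 176
10011110 = 158
11100000 = 224
IP: 48.176.158.224


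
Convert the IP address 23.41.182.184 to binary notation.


23 = 00010111
41 = 00101001
182 = 10110110
184 = 10111000
Binary: 00010111.00101001.10110110.10111000


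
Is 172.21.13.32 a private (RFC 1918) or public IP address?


RFC 1918 private ranges:
  10.0.0.0/8 (10.0.0.0 - 10.255.255.255)
  172.16.0.0/12 (172.16.0.0 - 172.31.255.255)
  192.168.0.0/16 (192.168.0.0 - 192.168.255.255)
Private (in 172.16.0.0/12)


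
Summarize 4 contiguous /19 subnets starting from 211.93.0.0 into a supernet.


Original prefix: /19
Number of subnets: 4 = 2^2
New prefix = 19 - 2 = 17
Supernet: 211.93.0.0/17


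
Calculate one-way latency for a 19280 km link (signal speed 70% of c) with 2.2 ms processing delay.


Speed = 0.7 * 3e5 km/s = 210000 km/s
Propagation delay = 19280 / 210000 = 0.0918 s = 91.8095 ms
Processing delay = 2.2 ms
Total one-way latency = 94.0095 ms


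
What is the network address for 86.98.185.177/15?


IP:   01010110.01100010.10111001.10110001
Mask: 11111111.11111110.00000000.00000000
AND operation:
Net:  01010110.01100010.00000000.00000000
Network: 86.98.0.0/15


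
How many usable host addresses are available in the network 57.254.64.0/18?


Host bits = 32 - 18 = 14
Total addresses = 2^14 = 16384
Usable = total - 2 (network and broadcast)
Usable hosts: 16382


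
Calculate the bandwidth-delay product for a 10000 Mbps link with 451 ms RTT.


BDP = bandwidth * RTT
= 10000 Mbps * 451 ms
= 10000 * 1e6 * 451 / 1000 bits
= 4510000000 bits
= 563750000 bytes
= 550537.1094 KB
BDP = 4510000000 bits (563750000 bytes)


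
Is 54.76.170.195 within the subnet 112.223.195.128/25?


Subnet network: 112.223.195.128
Test IP AND mask: 54.76.170.128
No, 54.76.170.195 is not in 112.223.195.128/25


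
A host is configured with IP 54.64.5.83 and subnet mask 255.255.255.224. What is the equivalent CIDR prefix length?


Binary: 11111111.11111111.11111111.11100000
Count leading 1s
Prefix: /27


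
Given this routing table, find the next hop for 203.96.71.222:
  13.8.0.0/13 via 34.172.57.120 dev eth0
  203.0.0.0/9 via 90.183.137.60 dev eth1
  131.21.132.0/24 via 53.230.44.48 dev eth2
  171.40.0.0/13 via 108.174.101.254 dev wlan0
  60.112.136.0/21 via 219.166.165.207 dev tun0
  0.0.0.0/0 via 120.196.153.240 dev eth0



Longest prefix match for 203.96.71.222:
  /13 13.8.0.0: no
  /9 203.0.0.0: MATCH
  /24 131.21.132.0: no
  /13 171.40.0.0: no
  /21 60.112.136.0: no
  /0 0.0.0.0: MATCH
Selected: next-hop 90.183.137.60 via eth1 (matched /9)


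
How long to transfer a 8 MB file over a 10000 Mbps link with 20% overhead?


Effective throughput = 10000 * (1 - 20/100) = 8000 Mbps
File size in Mb = 8 * 8 = 64 Mb
Time = 64 / 8000
Time = 0.008 seconds


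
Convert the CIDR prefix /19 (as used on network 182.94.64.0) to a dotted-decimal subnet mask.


/19 means 19 network bits, 13 host bits
Binary: 11111111111111111110000000000000
Mask: 255.255.224.0


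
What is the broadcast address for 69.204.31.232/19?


Network: 69.204.0.0/19
Host bits = 13
Set all host bits to 1:
Broadcast: 69.204.31.255


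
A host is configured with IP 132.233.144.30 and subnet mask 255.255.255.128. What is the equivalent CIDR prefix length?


Binary: 11111111.11111111.11111111.10000000
Count leading 1s
Prefix: /25


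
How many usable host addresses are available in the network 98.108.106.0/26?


Host bits = 32 - 26 = 6
Total addresses = 2^6 = 64
Usable = total - 2 (network and broadcast)
Usable hosts: 62


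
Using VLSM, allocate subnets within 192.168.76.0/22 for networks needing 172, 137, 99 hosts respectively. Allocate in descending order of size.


172 hosts -> /24 (254 usable): 192.168.76.0/24
137 hosts -> /24 (254 usable): 192.168.77.0/24
99 hosts -> /25 (126 usable): 192.168.78.0/25
Allocation: 192.168.76.0/24 (172 hosts, 254 usable); 192.168.77.0/24 (137 hosts, 254 usable); 192.168.78.0/25 (99 hosts, 126 usable)


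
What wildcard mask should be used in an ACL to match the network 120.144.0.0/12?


Subnet mask: 255.240.0.0
Wildcard = 255.255.255.255 - subnet mask
255 - 255 = 0
255 - 240 = 15
255 - 0 = 255
255 - 0 = 255
Wildcard: 0.15.255.255


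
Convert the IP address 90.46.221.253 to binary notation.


90 = 01011010
46 = 00101110
221 = 11011101
253 = 11111101
Binary: 01011010.00101110.11011101.11111101


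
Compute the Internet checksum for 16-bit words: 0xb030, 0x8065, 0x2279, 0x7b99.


Sum all words (with carry folding):
+ 0xb030 = 0xb030
+ 0x8065 = 0x3096
+ 0x2279 = 0x530f
+ 0x7b99 = 0xcea8
One's complement: ~0xcea8
Checksum = 0x3157


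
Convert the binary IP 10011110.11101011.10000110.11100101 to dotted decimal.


10011110 = 158
11101011 = 235
10000110 = 134
11100101 = 229
IP: 158.235.134.229


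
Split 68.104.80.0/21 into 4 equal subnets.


New prefix = 21 + 2 = 23
Each subnet has 512 addresses
  68.104.80.0/23
  68.104.82.0/23
  68.104.84.0/23
  68.104.86.0/23
Subnets: 68.104.80.0/23, 68.104.82.0/23, 68.104.84.0/23, 68.104.86.0/23


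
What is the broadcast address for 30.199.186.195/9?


Network: 30.128.0.0/9
Host bits = 23
Set all host bits to 1:
Broadcast: 30.255.255.255


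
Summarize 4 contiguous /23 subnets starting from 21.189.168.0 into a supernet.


Original prefix: /23
Number of subnets: 4 = 2^2
New prefix = 23 - 2 = 21
Supernet: 21.189.168.0/21


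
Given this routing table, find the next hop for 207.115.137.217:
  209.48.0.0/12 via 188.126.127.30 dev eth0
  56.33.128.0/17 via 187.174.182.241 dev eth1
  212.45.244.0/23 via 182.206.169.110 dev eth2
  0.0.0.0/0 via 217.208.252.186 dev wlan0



Longest prefix match for 207.115.137.217:
  /12 209.48.0.0: no
  /17 56.33.128.0: no
  /23 212.45.244.0: no
  /0 0.0.0.0: MATCH
Selected: next-hop 217.208.252.186 via wlan0 (matched /0)


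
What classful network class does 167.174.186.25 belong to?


First octet: 167
Binary: 10100111
10xxxxxx -> Class B (128-191)
Class B, default mask 255.255.0.0 (/16)


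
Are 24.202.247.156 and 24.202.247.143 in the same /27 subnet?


Mask: 255.255.255.224
24.202.247.156 AND mask = 24.202.247.128
24.202.247.143 AND mask = 24.202.247.128
Yes, same subnet (24.202.247.128)


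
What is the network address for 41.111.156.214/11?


IP:   00101001.01101111.10011100.11010110
Mask: 11111111.11100000.00000000.00000000
AND operation:
Net:  00101001.01100000.00000000.00000000
Network: 41.96.0.0/11


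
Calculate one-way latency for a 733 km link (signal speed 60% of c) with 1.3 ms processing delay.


Speed = 0.6 * 3e5 km/s = 180000 km/s
Propagation delay = 733 / 180000 = 0.0041 s = 4.0722 ms
Processing delay = 1.3 ms
Total one-way latency = 5.3722 ms


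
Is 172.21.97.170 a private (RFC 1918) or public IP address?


RFC 1918 private ranges:
  10.0.0.0/8 (10.0.0.0 - 10.255.255.255)
  172.16.0.0/12 (172.16.0.0 - 172.31.255.255)
  192.168.0.0/16 (192.168.0.0 - 192.168.255.255)
Private (in 172.16.0.0/12)


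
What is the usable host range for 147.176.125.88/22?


Network: 147.176.124.0
Broadcast: 147.176.127.255
First usable = network + 1
Last usable = broadcast - 1
Range: 147.176.124.1 to 147.176.127.254


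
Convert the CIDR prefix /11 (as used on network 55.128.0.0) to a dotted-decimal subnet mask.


/11 means 11 network bits, 21 host bits
Binary: 11111111111000000000000000000000
Mask: 255.224.0.0


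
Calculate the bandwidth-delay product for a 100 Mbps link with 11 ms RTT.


BDP = bandwidth * RTT
= 100 Mbps * 11 ms
= 100 * 1e6 * 11 / 1000 bits
= 1100000 bits
= 137500 bytes
= 134.2773 KB
BDP = 1100000 bits (137500 bytes)


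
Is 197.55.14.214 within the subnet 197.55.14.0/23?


Subnet network: 197.55.14.0
Test IP AND mask: 197.55.14.0
Yes, 197.55.14.214 is in 197.55.14.0/23


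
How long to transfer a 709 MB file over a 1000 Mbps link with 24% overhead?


Effective throughput = 1000 * (1 - 24/100) = 760 Mbps
File size in Mb = 709 * 8 = 5672 Mb
Time = 5672 / 760
Time = 7.4632 seconds


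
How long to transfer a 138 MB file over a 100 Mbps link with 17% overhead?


Effective throughput = 100 * (1 - 17/100) = 83 Mbps
File size in Mb = 138 * 8 = 1104 Mb
Time = 1104 / 83
Time = 13.3012 seconds


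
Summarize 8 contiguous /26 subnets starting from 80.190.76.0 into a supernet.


Original prefix: /26
Number of subnets: 8 = 2^3
New prefix = 26 - 3 = 23
Supernet: 80.190.76.0/23


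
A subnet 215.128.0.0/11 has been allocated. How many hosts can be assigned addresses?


Host bits = 32 - 11 = 21
Total addresses = 2^21 = 2097152
Usable = total - 2 (network and broadcast)
Usable hosts: 2097150


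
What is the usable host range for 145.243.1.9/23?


Network: 145.243.0.0
Broadcast: 145.243.1.255
First usable = network + 1
Last usable = broadcast - 1
Range: 145.243.0.1 to 145.243.1.254


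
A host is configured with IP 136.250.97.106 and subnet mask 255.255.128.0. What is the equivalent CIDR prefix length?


Binary: 11111111.11111111.10000000.00000000
Count leading 1s
Prefix: /17


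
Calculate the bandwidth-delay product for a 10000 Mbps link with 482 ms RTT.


BDP = bandwidth * RTT
= 10000 Mbps * 482 ms
= 10000 * 1e6 * 482 / 1000 bits
= 4820000000 bits
= 602500000 bytes
= 588378.9062 KB
BDP = 4820000000 bits (602500000 bytes)


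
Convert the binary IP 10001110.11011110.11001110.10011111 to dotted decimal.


10001110 = 142
11011110 = 222
11001110 = 206
10011111 = 159
IP: 142.222.206.159


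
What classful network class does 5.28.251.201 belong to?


First octet: 5
Binary: 00000101
0xxxxxxx -> Class A (1-126)
Class A, default mask 255.0.0.0 (/8)


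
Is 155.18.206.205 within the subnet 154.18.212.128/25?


Subnet network: 154.18.212.128
Test IP AND mask: 155.18.206.128
No, 155.18.206.205 is not in 154.18.212.128/25


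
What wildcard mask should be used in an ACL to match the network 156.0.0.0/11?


Subnet mask: 255.224.0.0
Wildcard = 255.255.255.255 - subnet mask
255 - 255 = 0
255 - 224 = 31
255 - 0 = 255
255 - 0 = 255
Wildcard: 0.31.255.255


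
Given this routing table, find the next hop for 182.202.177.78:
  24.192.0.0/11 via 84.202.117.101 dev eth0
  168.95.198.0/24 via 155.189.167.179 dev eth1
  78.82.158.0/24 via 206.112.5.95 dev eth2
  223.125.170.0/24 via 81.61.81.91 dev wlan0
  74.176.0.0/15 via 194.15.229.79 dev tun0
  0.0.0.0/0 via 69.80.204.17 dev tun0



Longest prefix match for 182.202.177.78:
  /11 24.192.0.0: no
  /24 168.95.198.0: no
  /24 78.82.158.0: no
  /24 223.125.170.0: no
  /15 74.176.0.0: no
  /0 0.0.0.0: MATCH
Selected: next-hop 69.80.204.17 via tun0 (matched /0)


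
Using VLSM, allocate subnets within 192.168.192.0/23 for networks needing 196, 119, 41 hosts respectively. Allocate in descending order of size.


196 hosts -> /24 (254 usable): 192.168.192.0/24
119 hosts -> /25 (126 usable): 192.168.193.0/25
41 hosts -> /26 (62 usable): 192.168.193.128/26
Allocation: 192.168.192.0/24 (196 hosts, 254 usable); 192.168.193.0/25 (119 hosts, 126 usable); 192.168.193.128/26 (41 hosts, 62 usable)


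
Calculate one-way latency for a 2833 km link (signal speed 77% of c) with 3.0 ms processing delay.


Speed = 0.77 * 3e5 km/s = 231000 km/s
Propagation delay = 2833 / 231000 = 0.0123 s = 12.2641 ms
Processing delay = 3.0 ms
Total one-way latency = 15.2641 ms


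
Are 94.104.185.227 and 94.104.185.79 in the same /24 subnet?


Mask: 255.255.255.0
94.104.185.227 AND mask = 94.104.185.0
94.104.185.79 AND mask = 94.104.185.0
Yes, same subnet (94.104.185.0)


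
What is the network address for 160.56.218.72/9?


IP:   10100000.00111000.11011010.01001000
Mask: 11111111.10000000.00000000.00000000
AND operation:
Net:  10100000.00000000.00000000.00000000
Network: 160.0.0.0/9


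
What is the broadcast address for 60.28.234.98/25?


Network: 60.28.234.0/25
Host bits = 7
Set all host bits to 1:
Broadcast: 60.28.234.127


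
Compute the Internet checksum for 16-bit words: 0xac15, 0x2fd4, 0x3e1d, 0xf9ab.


Sum all words (with carry folding):
+ 0xac15 = 0xac15
+ 0x2fd4 = 0xdbe9
+ 0x3e1d = 0x1a07
+ 0xf9ab = 0x13b3
One's complement: ~0x13b3
Checksum = 0xec4c


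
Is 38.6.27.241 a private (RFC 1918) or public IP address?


RFC 1918 private ranges:
  10.0.0.0/8 (10.0.0.0 - 10.255.255.255)
  172.16.0.0/12 (172.16.0.0 - 172.31.255.255)
  192.168.0.0/16 (192.168.0.0 - 192.168.255.255)
Public (not in any RFC 1918 range)


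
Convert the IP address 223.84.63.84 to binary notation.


223 = 11011111
84 = 01010100
63 = 00111111
84 = 01010100
Binary: 11011111.01010100.00111111.01010100


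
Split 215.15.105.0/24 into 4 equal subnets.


New prefix = 24 + 2 = 26
Each subnet has 64 addresses
  215.15.105.0/26
  215.15.105.64/26
  215.15.105.128/26
  215.15.105.192/26
Subnets: 215.15.105.0/26, 215.15.105.64/26, 215.15.105.128/26, 215.15.105.192/26


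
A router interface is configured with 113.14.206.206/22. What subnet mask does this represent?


/22 means 22 network bits, 10 host bits
Binary: 11111111111111111111110000000000
Mask: 255.255.252.0


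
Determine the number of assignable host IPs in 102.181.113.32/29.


Host bits = 32 - 29 = 3
Total addresses = 2^3 = 8
Usable = total - 2 (network and broadcast)
Usable hosts: 6


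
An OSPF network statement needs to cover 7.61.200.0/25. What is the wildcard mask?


Subnet mask: 255.255.255.128
Wildcard = 255.255.255.255 - subnet mask
255 - 255 = 0
255 - 255 = 0
255 - 255 = 0
255 - 128 = 127
Wildcard: 0.0.0.127


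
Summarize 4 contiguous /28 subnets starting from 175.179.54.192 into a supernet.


Original prefix: /28
Number of subnets: 4 = 2^2
New prefix = 28 - 2 = 26
Supernet: 175.179.54.192/26


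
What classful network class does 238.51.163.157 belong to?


First octet: 238
Binary: 11101110
1110xxxx -> Class D (224-239)
Class D (multicast), default mask N/A


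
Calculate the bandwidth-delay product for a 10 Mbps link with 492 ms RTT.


BDP = bandwidth * RTT
= 10 Mbps * 492 ms
= 10 * 1e6 * 492 / 1000 bits
= 4920000 bits
= 615000 bytes
= 600.5859 KB
BDP = 4920000 bits (615000 bytes)


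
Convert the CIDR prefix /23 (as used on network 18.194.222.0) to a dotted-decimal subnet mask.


/23 means 23 network bits, 9 host bits
Binary: 11111111111111111111111000000000
Mask: 255.255.254.0


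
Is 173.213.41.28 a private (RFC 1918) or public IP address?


RFC 1918 private ranges:
  10.0.0.0/8 (10.0.0.0 - 10.255.255.255)
  172.16.0.0/12 (172.16.0.0 - 172.31.255.255)
  192.168.0.0/16 (192.168.0.0 - 192.168.255.255)
Public (not in any RFC 1918 range)


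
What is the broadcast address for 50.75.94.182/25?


Network: 50.75.94.128/25
Host bits = 7
Set all host bits to 1:
Broadcast: 50.75.94.255


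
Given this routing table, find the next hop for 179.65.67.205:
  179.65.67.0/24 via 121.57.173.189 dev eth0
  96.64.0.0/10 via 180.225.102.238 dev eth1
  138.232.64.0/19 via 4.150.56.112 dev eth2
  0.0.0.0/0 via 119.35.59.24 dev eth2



Longest prefix match for 179.65.67.205:
  /24 179.65.67.0: MATCH
  /10 96.64.0.0: no
  /19 138.232.64.0: no
  /0 0.0.0.0: MATCH
Selected: next-hop 121.57.173.189 via eth0 (matched /24)


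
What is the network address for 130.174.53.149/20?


IP:   10000010.10101110.00110101.10010101
Mask: 11111111.11111111.11110000.00000000
AND operation:
Net:  10000010.10101110.00110000.00000000
Network: 130.174.48.0/20


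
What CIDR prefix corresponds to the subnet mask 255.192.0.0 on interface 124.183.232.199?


Binary: 11111111.11000000.00000000.00000000
Count leading 1s
Prefix: /10


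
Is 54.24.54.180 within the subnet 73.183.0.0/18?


Subnet network: 73.183.0.0
Test IP AND mask: 54.24.0.0
No, 54.24.54.180 is not in 73.183.0.0/18


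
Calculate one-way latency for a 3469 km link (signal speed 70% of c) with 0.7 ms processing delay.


Speed = 0.7 * 3e5 km/s = 210000 km/s
Propagation delay = 3469 / 210000 = 0.0165 s = 16.519 ms
Processing delay = 0.7 ms
Total one-way latency = 17.219 ms


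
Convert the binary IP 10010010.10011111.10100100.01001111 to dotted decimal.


10010010 = 146
10011111 = 159
10100100 = 164
01001111 = 79
IP: 146.159.164.79


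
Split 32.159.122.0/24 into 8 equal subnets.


New prefix = 24 + 3 = 27
Each subnet has 32 addresses
  32.159.122.0/27
  32.159.122.32/27
  32.159.122.64/27
  32.159.122.96/27
  32.159.122.128/27
  32.159.122.160/27
  32.159.122.192/27
  32.159.122.224/27
Subnets: 32.159.122.0/27, 32.159.122.32/27, 32.159.122.64/27, 32.159.122.96/27, 32.159.122.128/27, 32.159.122.160/27, 32.159.122.192/27, 32.159.122.224/27


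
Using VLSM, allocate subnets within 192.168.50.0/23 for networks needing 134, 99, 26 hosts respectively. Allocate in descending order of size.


134 hosts -> /24 (254 usable): 192.168.50.0/24
99 hosts -> /25 (126 usable): 192.168.51.0/25
26 hosts -> /27 (30 usable): 192.168.51.128/27
Allocation: 192.168.50.0/24 (134 hosts, 254 usable); 192.168.51.0/25 (99 hosts, 126 usable); 192.168.51.128/27 (26 hosts, 30 usable)


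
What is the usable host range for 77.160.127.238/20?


Network: 77.160.112.0
Broadcast: 77.160.127.255
First usable = network + 1
Last usable = broadcast - 1
Range: 77.160.112.1 to 77.160.127.254


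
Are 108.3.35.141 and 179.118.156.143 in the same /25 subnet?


Mask: 255.255.255.128
108.3.35.141 AND mask = 108.3.35.128
179.118.156.143 AND mask = 179.118.156.128
No, different subnets (108.3.35.128 vs 179.118.156.128)


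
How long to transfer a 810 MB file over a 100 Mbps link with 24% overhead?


Effective throughput = 100 * (1 - 24/100) = 76 Mbps
File size in Mb = 810 * 8 = 6480 Mb
Time = 6480 / 76
Time = 85.2632 seconds


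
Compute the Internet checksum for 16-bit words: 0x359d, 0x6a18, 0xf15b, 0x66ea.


Sum all words (with carry folding):
+ 0x359d = 0x359d
+ 0x6a18 = 0x9fb5
+ 0xf15b = 0x9111
+ 0x66ea = 0xf7fb
One's complement: ~0xf7fb
Checksum = 0x0804


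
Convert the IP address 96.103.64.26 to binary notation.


96 = 01100000
103 = 01100111
64 = 01000000
26 = 00011010
Binary: 01100000.01100111.01000000.00011010


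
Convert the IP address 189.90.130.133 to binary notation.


189 = 10111101
90 = 01011010
130 = 10000010
133 = 10000101
Binary: 10111101.01011010.10000010.10000101


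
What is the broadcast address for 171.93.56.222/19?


Network: 171.93.32.0/19
Host bits = 13
Set all host bits to 1:
Broadcast: 171.93.63.255


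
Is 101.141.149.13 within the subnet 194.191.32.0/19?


Subnet network: 194.191.32.0
Test IP AND mask: 101.141.128.0
No, 101.141.149.13 is not in 194.191.32.0/19


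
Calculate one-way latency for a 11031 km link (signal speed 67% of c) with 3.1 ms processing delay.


Speed = 0.67 * 3e5 km/s = 201000 km/s
Propagation delay = 11031 / 201000 = 0.0549 s = 54.8806 ms
Processing delay = 3.1 ms
Total one-way latency = 57.9806 ms


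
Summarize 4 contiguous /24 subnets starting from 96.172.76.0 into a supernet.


Original prefix: /24
Number of subnets: 4 = 2^2
New prefix = 24 - 2 = 22
Supernet: 96.172.76.0/22


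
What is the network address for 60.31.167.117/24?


IP:   00111100.00011111.10100111.01110101
Mask: 11111111.11111111.11111111.00000000
AND operation:
Net:  00111100.00011111.10100111.00000000
Network: 60.31.167.0/24


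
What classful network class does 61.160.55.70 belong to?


First octet: 61
Binary: 00111101
0xxxxxxx -> Class A (1-126)
Class A, default mask 255.0.0.0 (/8)


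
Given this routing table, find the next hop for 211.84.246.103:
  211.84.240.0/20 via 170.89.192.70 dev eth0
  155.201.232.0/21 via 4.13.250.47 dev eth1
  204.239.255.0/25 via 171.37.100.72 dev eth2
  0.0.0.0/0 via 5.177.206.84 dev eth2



Longest prefix match for 211.84.246.103:
  /20 211.84.240.0: MATCH
  /21 155.201.232.0: no
  /25 204.239.255.0: no
  /0 0.0.0.0: MATCH
Selected: next-hop 170.89.192.70 via eth0 (matched /20)


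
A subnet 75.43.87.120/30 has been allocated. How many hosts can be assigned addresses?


Host bits = 32 - 30 = 2
Total addresses = 2^2 = 4
Usable = total - 2 (network and broadcast)
Usable hosts: 2


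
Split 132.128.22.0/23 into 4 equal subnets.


New prefix = 23 + 2 = 25
Each subnet has 128 addresses
  132.128.22.0/25
  132.128.22.128/25
  132.128.23.0/25
  132.128.23.128/25
Subnets: 132.128.22.0/25, 132.128.22.128/25, 132.128.23.0/25, 132.128.23.128/25


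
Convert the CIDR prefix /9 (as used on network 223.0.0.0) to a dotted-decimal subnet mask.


/9 means 9 network bits, 23 host bits
Binary: 11111111100000000000000000000000
Mask: 255.128.0.0


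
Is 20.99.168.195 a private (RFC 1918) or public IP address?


RFC 1918 private ranges:
  10.0.0.0/8 (10.0.0.0 - 10.255.255.255)
  172.16.0.0/12 (172.16.0.0 - 172.31.255.255)
  192.168.0.0/16 (192.168.0.0 - 192.168.255.255)
Public (not in any RFC 1918 range)


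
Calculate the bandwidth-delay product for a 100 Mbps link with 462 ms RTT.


BDP = bandwidth * RTT
= 100 Mbps * 462 ms
= 100 * 1e6 * 462 / 1000 bits
= 46200000 bits
= 5775000 bytes
= 5639.6484 KB
BDP = 46200000 bits (5775000 bytes)


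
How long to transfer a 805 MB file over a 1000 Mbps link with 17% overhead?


Effective throughput = 1000 * (1 - 17/100) = 830 Mbps
File size in Mb = 805 * 8 = 6440 Mb
Time = 6440 / 830
Time = 7.759 seconds


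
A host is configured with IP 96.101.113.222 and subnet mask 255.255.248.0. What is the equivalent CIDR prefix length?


Binary: 11111111.11111111.11111000.00000000
Count leading 1s
Prefix: /21


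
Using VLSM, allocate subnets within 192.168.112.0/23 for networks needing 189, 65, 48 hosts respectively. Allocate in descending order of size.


189 hosts -> /24 (254 usable): 192.168.112.0/24
65 hosts -> /25 (126 usable): 192.168.113.0/25
48 hosts -> /26 (62 usable): 192.168.113.128/26
Allocation: 192.168.112.0/24 (189 hosts, 254 usable); 192.168.113.0/25 (65 hosts, 126 usable); 192.168.113.128/26 (48 hosts, 62 usable)


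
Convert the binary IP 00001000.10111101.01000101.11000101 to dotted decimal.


00001000 = 8
10111101 = 189
01000101 = 69
11000101 = 197
IP: 8.189.69.197


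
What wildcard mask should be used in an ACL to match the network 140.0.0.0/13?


Subnet mask: 255.248.0.0
Wildcard = 255.255.255.255 - subnet mask
255 - 255 = 0
255 - 248 = 7
255 - 0 = 255
255 - 0 = 255
Wildcard: 0.7.255.255


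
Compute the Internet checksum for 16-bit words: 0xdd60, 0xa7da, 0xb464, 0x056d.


Sum all words (with carry folding):
+ 0xdd60 = 0xdd60
+ 0xa7da = 0x853b
+ 0xb464 = 0x39a0
+ 0x056d = 0x3f0d
One's complement: ~0x3f0d
Checksum = 0xc0f2


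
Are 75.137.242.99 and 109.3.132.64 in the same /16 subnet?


Mask: 255.255.0.0
75.137.242.99 AND mask = 75.137.0.0
109.3.132.64 AND mask = 109.3.0.0
No, different subnets (75.137.0.0 vs 109.3.0.0)


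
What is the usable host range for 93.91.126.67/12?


Network: 93.80.0.0
Broadcast: 93.95.255.255
First usable = network + 1
Last usable = broadcast - 1
Range: 93.80.0.1 to 93.95.255.254


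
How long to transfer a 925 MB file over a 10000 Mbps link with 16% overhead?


Effective throughput = 10000 * (1 - 16/100) = 8400 Mbps
File size in Mb = 925 * 8 = 7400 Mb
Time = 7400 / 8400
Time = 0.881 seconds


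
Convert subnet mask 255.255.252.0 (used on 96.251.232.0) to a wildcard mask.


Subnet mask: 255.255.252.0
Wildcard = 255.255.255.255 - subnet mask
255 - 255 = 0
255 - 255 = 0
255 - 252 = 3
255 - 0 = 255
Wildcard: 0.0.3.255


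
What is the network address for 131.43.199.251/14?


IP:   10000011.00101011.11000111.11111011
Mask: 11111111.11111100.00000000.00000000
AND operation:
Net:  10000011.00101000.00000000.00000000
Network: 131.40.0.0/14


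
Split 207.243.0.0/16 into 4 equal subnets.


New prefix = 16 + 2 = 18
Each subnet has 16384 addresses
  207.243.0.0/18
  207.243.64.0/18
  207.243.128.0/18
  207.243.192.0/18
Subnets: 207.243.0.0/18, 207.243.64.0/18, 207.243.128.0/18, 207.243.192.0/18


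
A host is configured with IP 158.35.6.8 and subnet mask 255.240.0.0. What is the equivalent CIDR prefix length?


Binary: 11111111.11110000.00000000.00000000
Count leading 1s
Prefix: /12


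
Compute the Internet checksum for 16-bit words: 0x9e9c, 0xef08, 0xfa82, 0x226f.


Sum all words (with carry folding):
+ 0x9e9c = 0x9e9c
+ 0xef08 = 0x8da5
+ 0xfa82 = 0x8828
+ 0x226f = 0xaa97
One's complement: ~0xaa97
Checksum = 0x5568


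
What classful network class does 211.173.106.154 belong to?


First octet: 211
Binary: 11010011
110xxxxx -> Class C (192-223)
Class C, default mask 255.255.255.0 (/24)


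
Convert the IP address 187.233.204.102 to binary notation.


187 = 10111011
233 = 11101001
204 = 11001100
102 = 01100110
Binary: 10111011.11101001.11001100.01100110


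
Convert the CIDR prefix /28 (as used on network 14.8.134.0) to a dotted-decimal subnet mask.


/28 means 28 network bits, 4 host bits
Binary: 11111111111111111111111111110000
Mask: 255.255.255.240


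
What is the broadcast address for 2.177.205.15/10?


Network: 2.128.0.0/10
Host bits = 22
Set all host bits to 1:
Broadcast: 2.191.255.255


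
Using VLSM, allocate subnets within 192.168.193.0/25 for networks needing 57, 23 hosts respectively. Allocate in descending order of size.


57 hosts -> /26 (62 usable): 192.168.193.0/26
23 hosts -> /27 (30 usable): 192.168.193.64/27
Allocation: 192.168.193.0/26 (57 hosts, 62 usable); 192.168.193.64/27 (23 hosts, 30 usable)


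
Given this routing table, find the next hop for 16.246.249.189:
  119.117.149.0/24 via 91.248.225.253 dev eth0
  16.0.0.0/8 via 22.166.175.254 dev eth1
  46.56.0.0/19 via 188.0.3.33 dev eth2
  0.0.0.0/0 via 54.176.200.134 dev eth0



Longest prefix match for 16.246.249.189:
  /24 119.117.149.0: no
  /8 16.0.0.0: MATCH
  /19 46.56.0.0: no
  /0 0.0.0.0: MATCH
Selected: next-hop 22.166.175.254 via eth1 (matched /8)


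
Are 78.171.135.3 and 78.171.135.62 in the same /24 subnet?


Mask: 255.255.255.0
78.171.135.3 AND mask = 78.171.135.0
78.171.135.62 AND mask = 78.171.135.0
Yes, same subnet (78.171.135.0)


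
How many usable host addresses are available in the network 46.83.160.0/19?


Host bits = 32 - 19 = 13
Total addresses = 2^13 = 8192
Usable = total - 2 (network and broadcast)
Usable hosts: 8190


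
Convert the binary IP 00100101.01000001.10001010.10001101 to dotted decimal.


00100101 = 37
01000001 = 65
10001010 = 138
10001101 = 141
IP: 37.65.138.141


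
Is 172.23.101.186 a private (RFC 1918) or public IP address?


RFC 1918 private ranges:
  10.0.0.0/8 (10.0.0.0 - 10.255.255.255)
  172.16.0.0/12 (172.16.0.0 - 172.31.255.255)
  192.168.0.0/16 (192.168.0.0 - 192.168.255.255)
Private (in 172.16.0.0/12)


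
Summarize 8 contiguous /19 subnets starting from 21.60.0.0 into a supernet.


Original prefix: /19
Number of subnets: 8 = 2^3
New prefix = 19 - 3 = 16
Supernet: 21.60.0.0/16


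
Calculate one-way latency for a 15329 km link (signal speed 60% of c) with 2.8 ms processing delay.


Speed = 0.6 * 3e5 km/s = 180000 km/s
Propagation delay = 15329 / 180000 = 0.0852 s = 85.1611 ms
Processing delay = 2.8 ms
Total one-way latency = 87.9611 ms


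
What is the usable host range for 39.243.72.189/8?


Network: 39.0.0.0
Broadcast: 39.255.255.255
First usable = network + 1
Last usable = broadcast - 1
Range: 39.0.0.1 to 39.255.255.254


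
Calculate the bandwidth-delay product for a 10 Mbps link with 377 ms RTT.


BDP = bandwidth * RTT
= 10 Mbps * 377 ms
= 10 * 1e6 * 377 / 1000 bits
= 3770000 bits
= 471250 bytes
= 460.2051 KB
BDP = 3770000 bits (471250 bytes)


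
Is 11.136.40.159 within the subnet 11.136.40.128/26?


Subnet network: 11.136.40.128
Test IP AND mask: 11.136.40.128
Yes, 11.136.40.159 is in 11.136.40.128/26


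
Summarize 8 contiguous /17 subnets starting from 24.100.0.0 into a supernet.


Original prefix: /17
Number of subnets: 8 = 2^3
New prefix = 17 - 3 = 14
Supernet: 24.100.0.0/14


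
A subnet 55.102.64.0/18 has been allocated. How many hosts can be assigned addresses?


Host bits = 32 - 18 = 14
Total addresses = 2^14 = 16384
Usable = total - 2 (network and broadcast)
Usable hosts: 16382


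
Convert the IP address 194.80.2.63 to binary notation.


194 = 11000010
80 = 01010000
2 = 00000010
63 = 00111111
Binary: 11000010.01010000.00000010.00111111


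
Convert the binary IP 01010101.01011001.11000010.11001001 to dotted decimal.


01010101 = 85
01011001 = 89
11000010 = 194
11001001 = 201
IP: 85.89.194.201


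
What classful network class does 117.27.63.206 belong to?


First octet: 117
Binary: 01110101
0xxxxxxx -> Class A (1-126)
Class A, default mask 255.0.0.0 (/8)


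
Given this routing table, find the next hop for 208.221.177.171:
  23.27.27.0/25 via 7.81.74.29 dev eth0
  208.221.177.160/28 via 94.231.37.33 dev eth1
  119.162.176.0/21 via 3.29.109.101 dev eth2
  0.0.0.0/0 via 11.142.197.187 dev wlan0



Longest prefix match for 208.221.177.171:
  /25 23.27.27.0: no
  /28 208.221.177.160: MATCH
  /21 119.162.176.0: no
  /0 0.0.0.0: MATCH
Selected: next-hop 94.231.37.33 via eth1 (matched /28)


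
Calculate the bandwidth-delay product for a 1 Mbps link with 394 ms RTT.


BDP = bandwidth * RTT
= 1 Mbps * 394 ms
= 1 * 1e6 * 394 / 1000 bits
= 394000 bits
= 49250 bytes
= 48.0957 KB
BDP = 394000 bits (49250 bytes)


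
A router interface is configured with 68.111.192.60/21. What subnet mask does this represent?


/21 means 21 network bits, 11 host bits
Binary: 11111111111111111111100000000000
Mask: 255.255.248.0


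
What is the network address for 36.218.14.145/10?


IP:   00100100.11011010.00001110.10010001
Mask: 11111111.11000000.00000000.00000000
AND operation:
Net:  00100100.11000000.00000000.00000000
Network: 36.192.0.0/10


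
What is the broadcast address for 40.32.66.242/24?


Network: 40.32.66.0/24
Host bits = 8
Set all host bits to 1:
Broadcast: 40.32.66.255


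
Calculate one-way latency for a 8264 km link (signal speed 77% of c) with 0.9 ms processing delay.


Speed = 0.77 * 3e5 km/s = 231000 km/s
Propagation delay = 8264 / 231000 = 0.0358 s = 35.7749 ms
Processing delay = 0.9 ms
Total one-way latency = 36.6749 ms


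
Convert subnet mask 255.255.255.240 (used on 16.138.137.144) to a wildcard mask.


Subnet mask: 255.255.255.240
Wildcard = 255.255.255.255 - subnet mask
255 - 255 = 0
255 - 255 = 0
255 - 255 = 0
255 - 240 = 15
Wildcard: 0.0.0.15


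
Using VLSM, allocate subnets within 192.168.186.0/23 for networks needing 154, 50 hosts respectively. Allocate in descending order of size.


154 hosts -> /24 (254 usable): 192.168.186.0/24
50 hosts -> /26 (62 usable): 192.168.187.0/26
Allocation: 192.168.186.0/24 (154 hosts, 254 usable); 192.168.187.0/26 (50 hosts, 62 usable)


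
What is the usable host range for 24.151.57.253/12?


Network: 24.144.0.0
Broadcast: 24.159.255.255
First usable = network + 1
Last usable = broadcast - 1
Range: 24.144.0.1 to 24.159.255.254


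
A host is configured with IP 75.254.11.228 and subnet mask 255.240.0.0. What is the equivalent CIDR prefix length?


Binary: 11111111.11110000.00000000.00000000
Count leading 1s
Prefix: /12


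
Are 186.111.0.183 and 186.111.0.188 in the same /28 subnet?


Mask: 255.255.255.240
186.111.0.183 AND mask = 186.111.0.176
186.111.0.188 AND mask = 186.111.0.176
Yes, same subnet (186.111.0.176)


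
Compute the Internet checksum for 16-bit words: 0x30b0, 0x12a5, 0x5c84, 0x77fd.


Sum all words (with carry folding):
+ 0x30b0 = 0x30b0
+ 0x12a5 = 0x4355
+ 0x5c84 = 0x9fd9
+ 0x77fd = 0x17d7
One's complement: ~0x17d7
Checksum = 0xe828


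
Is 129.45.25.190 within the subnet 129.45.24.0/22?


Subnet network: 129.45.24.0
Test IP AND mask: 129.45.24.0
Yes, 129.45.25.190 is in 129.45.24.0/22


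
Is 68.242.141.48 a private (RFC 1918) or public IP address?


RFC 1918 private ranges:
  10.0.0.0/8 (10.0.0.0 - 10.255.255.255)
  172.16.0.0/12 (172.16.0.0 - 172.31.255.255)
  192.168.0.0/16 (192.168.0.0 - 192.168.255.255)
Public (not in any RFC 1918 range)


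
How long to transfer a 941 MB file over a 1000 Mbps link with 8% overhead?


Effective throughput = 1000 * (1 - 8/100) = 920 Mbps
File size in Mb = 941 * 8 = 7528 Mb
Time = 7528 / 920
Time = 8.1826 seconds


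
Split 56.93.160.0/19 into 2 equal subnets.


New prefix = 19 + 1 = 20
Each subnet has 4096 addresses
  56.93.160.0/20
  56.93.176.0/20
Subnets: 56.93.160.0/20, 56.93.176.0/20


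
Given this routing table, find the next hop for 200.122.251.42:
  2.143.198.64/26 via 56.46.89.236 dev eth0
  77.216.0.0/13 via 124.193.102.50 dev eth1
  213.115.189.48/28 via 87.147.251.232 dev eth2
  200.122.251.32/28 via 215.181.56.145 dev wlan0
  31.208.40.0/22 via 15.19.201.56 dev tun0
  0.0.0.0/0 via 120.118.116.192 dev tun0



Longest prefix match for 200.122.251.42:
  /26 2.143.198.64: no
  /13 77.216.0.0: no
  /28 213.115.189.48: no
  /28 200.122.251.32: MATCH
  /22 31.208.40.0: no
  /0 0.0.0.0: MATCH
Selected: next-hop 215.181.56.145 via wlan0 (matched /28)


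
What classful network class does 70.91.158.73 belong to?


First octet: 70
Binary: 01000110
0xxxxxxx -> Class A (1-126)
Class A, default mask 255.0.0.0 (/8)


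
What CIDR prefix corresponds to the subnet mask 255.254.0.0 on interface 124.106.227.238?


Binary: 11111111.11111110.00000000.00000000
Count leading 1s
Prefix: /15


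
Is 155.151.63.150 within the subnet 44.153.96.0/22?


Subnet network: 44.153.96.0
Test IP AND mask: 155.151.60.0
No, 155.151.63.150 is not in 44.153.96.0/22


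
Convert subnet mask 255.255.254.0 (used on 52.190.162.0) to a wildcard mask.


Subnet mask: 255.255.254.0
Wildcard = 255.255.255.255 - subnet mask
255 - 255 = 0
255 - 255 = 0
255 - 254 = 1
255 - 0 = 255
Wildcard: 0.0.1.255


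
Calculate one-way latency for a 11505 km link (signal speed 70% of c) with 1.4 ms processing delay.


Speed = 0.7 * 3e5 km/s = 210000 km/s
Propagation delay = 11505 / 210000 = 0.0548 s = 54.7857 ms
Processing delay = 1.4 ms
Total one-way latency = 56.1857 ms


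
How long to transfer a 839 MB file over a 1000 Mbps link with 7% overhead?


Effective throughput = 1000 * (1 - 7/100) = 930.0 Mbps
File size in Mb = 839 * 8 = 6712 Mb
Time = 6712 / 930.0
Time = 7.2172 seconds


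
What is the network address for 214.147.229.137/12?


IP:   11010110.10010011.11100101.10001001
Mask: 11111111.11110000.00000000.00000000
AND operation:
Net:  11010110.10010000.00000000.00000000
Network: 214.144.0.0/12


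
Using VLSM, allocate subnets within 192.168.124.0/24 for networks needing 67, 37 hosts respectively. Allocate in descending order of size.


67 hosts -> /25 (126 usable): 192.168.124.0/25
37 hosts -> /26 (62 usable): 192.168.124.128/26
Allocation: 192.168.124.0/25 (67 hosts, 126 usable); 192.168.124.128/26 (37 hosts, 62 usable)


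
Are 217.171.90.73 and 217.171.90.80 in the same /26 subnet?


Mask: 255.255.255.192
217.171.90.73 AND mask = 217.171.90.64
217.171.90.80 AND mask = 217.171.90.64
Yes, same subnet (217.171.90.64)


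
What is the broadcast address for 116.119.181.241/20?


Network: 116.119.176.0/20
Host bits = 12
Set all host bits to 1:
Broadcast: 116.119.191.255


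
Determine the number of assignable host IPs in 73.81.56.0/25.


Host bits = 32 - 25 = 7
Total addresses = 2^7 = 128
Usable = total - 2 (network and broadcast)
Usable hosts: 126


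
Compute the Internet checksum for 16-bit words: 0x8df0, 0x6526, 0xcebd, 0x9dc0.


Sum all words (with carry folding):
+ 0x8df0 = 0x8df0
+ 0x6526 = 0xf316
+ 0xcebd = 0xc1d4
+ 0x9dc0 = 0x5f95
One's complement: ~0x5f95
Checksum = 0xa06a


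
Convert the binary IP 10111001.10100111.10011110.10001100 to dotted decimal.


10111001 = 185
10100111 = 167
10011110 = 158
10001100 = 140
IP: 185.167.158.140


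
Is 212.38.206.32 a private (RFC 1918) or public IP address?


RFC 1918 private ranges:
  10.0.0.0/8 (10.0.0.0 - 10.255.255.255)
  172.16.0.0/12 (172.16.0.0 - 172.31.255.255)
  192.168.0.0/16 (192.168.0.0 - 192.168.255.255)
Public (not in any RFC 1918 range)


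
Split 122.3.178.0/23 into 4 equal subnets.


New prefix = 23 + 2 = 25
Each subnet has 128 addresses
  122.3.178.0/25
  122.3.178.128/25
  122.3.179.0/25
  122.3.179.128/25
Subnets: 122.3.178.0/25, 122.3.178.128/25, 122.3.179.0/25, 122.3.179.128/25


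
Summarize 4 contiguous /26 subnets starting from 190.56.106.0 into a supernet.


Original prefix: /26
Number of subnets: 4 = 2^2
New prefix = 26 - 2 = 24
Supernet: 190.56.106.0/24


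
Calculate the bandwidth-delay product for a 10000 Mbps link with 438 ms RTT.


BDP = bandwidth * RTT
= 10000 Mbps * 438 ms
= 10000 * 1e6 * 438 / 1000 bits
= 4380000000 bits
= 547500000 bytes
= 534667.9688 KB
BDP = 4380000000 bits (547500000 bytes)


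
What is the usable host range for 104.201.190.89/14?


Network: 104.200.0.0
Broadcast: 104.203.255.255
First usable = network + 1
Last usable = broadcast - 1
Range: 104.200.0.1 to 104.203.255.254


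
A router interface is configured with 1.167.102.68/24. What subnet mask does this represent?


/24 means 24 network bits, 8 host bits
Binary: 11111111111111111111111100000000
Mask: 255.255.255.0


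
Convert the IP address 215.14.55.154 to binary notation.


215 = 11010111
14 = 00001110
55 = 00110111
154 = 10011010
Binary: 11010111.00001110.00110111.10011010


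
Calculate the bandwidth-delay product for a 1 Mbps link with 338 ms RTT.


BDP = bandwidth * RTT
= 1 Mbps * 338 ms
= 1 * 1e6 * 338 / 1000 bits
= 338000 bits
= 42250 bytes
= 41.2598 KB
BDP = 338000 bits (42250 bytes)


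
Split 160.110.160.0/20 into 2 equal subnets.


New prefix = 20 + 1 = 21
Each subnet has 2048 addresses
  160.110.160.0/21
  160.110.168.0/21
Subnets: 160.110.160.0/21, 160.110.168.0/21


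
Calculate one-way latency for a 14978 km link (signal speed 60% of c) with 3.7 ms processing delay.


Speed = 0.6 * 3e5 km/s = 180000 km/s
Propagation delay = 14978 / 180000 = 0.0832 s = 83.2111 ms
Processing delay = 3.7 ms
Total one-way latency = 86.9111 ms


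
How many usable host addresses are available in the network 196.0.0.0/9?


Host bits = 32 - 9 = 23
Total addresses = 2^23 = 8388608
Usable = total - 2 (network and broadcast)
Usable hosts: 8388606


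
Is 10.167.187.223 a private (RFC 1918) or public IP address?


RFC 1918 private ranges:
  10.0.0.0/8 (10.0.0.0 - 10.255.255.255)
  172.16.0.0/12 (172.16.0.0 - 172.31.255.255)
  192.168.0.0/16 (192.168.0.0 - 192.168.255.255)
Private (in 10.0.0.0/8)


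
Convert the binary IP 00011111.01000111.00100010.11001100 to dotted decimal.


00011111 = 31
01000111 = 71
00100010 = 34
11001100 = 204
IP: 31.71.34.204


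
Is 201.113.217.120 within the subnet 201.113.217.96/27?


Subnet network: 201.113.217.96
Test IP AND mask: 201.113.217.96
Yes, 201.113.217.120 is in 201.113.217.96/27


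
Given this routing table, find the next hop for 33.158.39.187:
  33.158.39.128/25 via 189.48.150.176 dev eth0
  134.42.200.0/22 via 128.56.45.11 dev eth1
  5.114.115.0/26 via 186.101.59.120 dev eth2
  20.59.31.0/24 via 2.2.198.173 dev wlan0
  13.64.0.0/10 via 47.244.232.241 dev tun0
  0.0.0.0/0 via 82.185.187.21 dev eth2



Longest prefix match for 33.158.39.187:
  /25 33.158.39.128: MATCH
  /22 134.42.200.0: no
  /26 5.114.115.0: no
  /24 20.59.31.0: no
  /10 13.64.0.0: no
  /0 0.0.0.0: MATCH
Selected: next-hop 189.48.150.176 via eth0 (matched /25)
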